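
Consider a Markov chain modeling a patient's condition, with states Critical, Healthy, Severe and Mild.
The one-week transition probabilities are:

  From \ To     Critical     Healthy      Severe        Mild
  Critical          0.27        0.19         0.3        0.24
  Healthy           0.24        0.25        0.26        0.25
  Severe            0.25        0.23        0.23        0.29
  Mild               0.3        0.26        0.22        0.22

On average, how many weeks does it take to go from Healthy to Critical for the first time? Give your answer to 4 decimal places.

3.8827

Let t(s) be the expected number of weeks to first reach Critical from state s, with t(Critical) = 0. Conditioning on the first week:
t(Healthy) = 1 + 0.25·t(Healthy) + 0.26·t(Severe) + 0.25·t(Mild)
t(Severe) = 1 + 0.23·t(Healthy) + 0.23·t(Severe) + 0.29·t(Mild)
t(Mild) = 1 + 0.26·t(Healthy) + 0.22·t(Severe) + 0.22·t(Mild)
Solving: t(Healthy) = 3.8827, t(Severe) = 3.8363, t(Mild) = 3.6583.
Expected weeks from Healthy to Critical: 3.8827.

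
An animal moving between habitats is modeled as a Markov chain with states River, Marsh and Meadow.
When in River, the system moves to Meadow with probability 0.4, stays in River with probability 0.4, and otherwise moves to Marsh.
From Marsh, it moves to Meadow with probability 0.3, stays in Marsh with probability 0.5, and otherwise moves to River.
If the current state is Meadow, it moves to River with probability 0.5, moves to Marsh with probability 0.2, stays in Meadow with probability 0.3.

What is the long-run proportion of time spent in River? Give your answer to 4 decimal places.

0.3766

Let the stationary distribution be π with π = πP and π_1 + π_2 + π_3 = 1.
π_1 = 0.4·π_1 + 0.2·π_2 + 0.5·π_3
π_2 = 0.2·π_1 + 0.5·π_2 + 0.2·π_3
Solving with the normalization constraint gives π = (0.3766, 0.2857, 0.3377).
So the stationary probability of River is 0.3766.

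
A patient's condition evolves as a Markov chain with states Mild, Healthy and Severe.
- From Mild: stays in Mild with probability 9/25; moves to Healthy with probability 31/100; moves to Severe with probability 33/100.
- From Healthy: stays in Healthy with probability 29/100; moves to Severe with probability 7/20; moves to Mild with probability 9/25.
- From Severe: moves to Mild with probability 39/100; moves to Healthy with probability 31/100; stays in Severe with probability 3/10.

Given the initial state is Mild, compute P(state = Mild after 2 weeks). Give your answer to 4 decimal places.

Sum over the intermediate state after 1 week:
P = P(Mild→Mild)·P(Mild→Mild) + P(Mild→Healthy)·P(Healthy→Mild) + P(Mild→Severe)·P(Severe→Mild)
  = 0.36×0.36 + 0.31×0.36 + 0.33×0.39
  = 0.1296 + 0.1116 + 0.1287 = 0.3699

0.3699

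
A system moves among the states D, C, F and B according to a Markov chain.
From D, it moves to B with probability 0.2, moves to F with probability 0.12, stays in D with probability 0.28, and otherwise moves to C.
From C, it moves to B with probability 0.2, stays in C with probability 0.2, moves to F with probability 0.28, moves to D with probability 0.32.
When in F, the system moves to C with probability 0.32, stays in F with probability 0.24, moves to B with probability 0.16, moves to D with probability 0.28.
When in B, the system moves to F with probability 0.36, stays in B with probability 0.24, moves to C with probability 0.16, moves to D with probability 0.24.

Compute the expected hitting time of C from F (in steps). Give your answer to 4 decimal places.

Let t(s) be the expected number of steps to first reach C from state s, with t(C) = 0. Conditioning on the first step:
t(D) = 1 + 0.28·t(D) + 0.12·t(F) + 0.2·t(B)
t(F) = 1 + 0.28·t(D) + 0.24·t(F) + 0.16·t(B)
t(B) = 1 + 0.24·t(D) + 0.36·t(F) + 0.24·t(B)
Solving: t(D) = 2.9706, t(F) = 3.2043, t(B) = 3.7717.
Expected steps from F to C: 3.2043.

3.2043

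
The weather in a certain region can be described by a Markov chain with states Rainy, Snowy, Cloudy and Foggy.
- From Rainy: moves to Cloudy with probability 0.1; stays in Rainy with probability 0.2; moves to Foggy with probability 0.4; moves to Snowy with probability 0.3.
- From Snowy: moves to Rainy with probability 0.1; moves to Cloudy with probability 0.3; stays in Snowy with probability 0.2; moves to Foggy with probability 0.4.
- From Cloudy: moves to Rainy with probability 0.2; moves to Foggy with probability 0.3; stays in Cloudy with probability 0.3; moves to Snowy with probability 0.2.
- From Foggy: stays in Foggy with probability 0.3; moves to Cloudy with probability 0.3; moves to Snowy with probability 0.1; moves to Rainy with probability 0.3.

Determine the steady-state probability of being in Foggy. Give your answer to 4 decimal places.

0.3403

Let the stationary distribution be π with π = πP and π_1 + π_2 + π_3 + π_4 = 1.
π_1 = 0.2·π_1 + 0.1·π_2 + 0.2·π_3 + 0.3·π_4
π_2 = 0.3·π_1 + 0.2·π_2 + 0.2·π_3 + 0.1·π_4
π_3 = 0.1·π_1 + 0.3·π_2 + 0.3·π_3 + 0.3·π_4
Solving with the normalization constraint gives π = (0.2153, 0.1875, 0.2569, 0.3403).
So the stationary probability of Foggy is 0.3403.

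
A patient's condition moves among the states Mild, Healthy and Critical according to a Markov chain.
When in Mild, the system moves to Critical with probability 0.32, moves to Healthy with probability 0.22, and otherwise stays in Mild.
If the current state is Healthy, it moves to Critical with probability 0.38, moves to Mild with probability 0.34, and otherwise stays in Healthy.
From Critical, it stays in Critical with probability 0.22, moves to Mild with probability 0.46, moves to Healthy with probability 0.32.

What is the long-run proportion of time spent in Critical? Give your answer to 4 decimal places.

Let the stationary distribution be π with π = πP and π_1 + π_2 + π_3 = 1.
π_1 = 0.46·π_1 + 0.34·π_2 + 0.46·π_3
π_2 = 0.22·π_1 + 0.28·π_2 + 0.32·π_3
Solving with the normalization constraint gives π = (0.4280, 0.2665, 0.3054).
So the stationary probability of Critical is 0.3054.

0.3054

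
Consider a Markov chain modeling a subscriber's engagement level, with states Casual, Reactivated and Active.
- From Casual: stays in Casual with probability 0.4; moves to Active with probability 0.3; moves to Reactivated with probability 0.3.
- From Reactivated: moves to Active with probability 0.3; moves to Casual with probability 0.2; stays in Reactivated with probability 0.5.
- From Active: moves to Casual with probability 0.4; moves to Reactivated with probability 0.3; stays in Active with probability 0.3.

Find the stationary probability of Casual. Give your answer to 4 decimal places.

0.3250

Let the stationary distribution be π with π = πP and π_1 + π_2 + π_3 = 1.
π_1 = 0.4·π_1 + 0.2·π_2 + 0.4·π_3
π_2 = 0.3·π_1 + 0.5·π_2 + 0.3·π_3
Solving with the normalization constraint gives π = (0.3250, 0.3750, 0.3000).
So the stationary probability of Casual is 0.3250.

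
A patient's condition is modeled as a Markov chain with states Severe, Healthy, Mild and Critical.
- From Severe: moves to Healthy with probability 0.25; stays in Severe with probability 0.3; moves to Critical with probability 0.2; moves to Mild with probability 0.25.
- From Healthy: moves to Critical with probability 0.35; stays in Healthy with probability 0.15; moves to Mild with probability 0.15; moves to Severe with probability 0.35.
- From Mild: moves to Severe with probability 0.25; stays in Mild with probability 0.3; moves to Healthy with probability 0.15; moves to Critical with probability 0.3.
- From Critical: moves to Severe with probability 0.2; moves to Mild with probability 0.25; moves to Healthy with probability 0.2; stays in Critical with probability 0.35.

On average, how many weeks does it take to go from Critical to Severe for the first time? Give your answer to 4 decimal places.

Let t(s) be the expected number of weeks to first reach Severe from state s, with t(Severe) = 0. Conditioning on the first week:
t(Healthy) = 1 + 0.15·t(Healthy) + 0.15·t(Mild) + 0.35·t(Critical)
t(Mild) = 1 + 0.15·t(Healthy) + 0.3·t(Mild) + 0.3·t(Critical)
t(Critical) = 1 + 0.2·t(Healthy) + 0.25·t(Mild) + 0.35·t(Critical)
Solving: t(Healthy) = 3.6038, t(Mild) = 3.9937, t(Critical) = 4.1834.
Expected weeks from Critical to Severe: 4.1834.

4.1834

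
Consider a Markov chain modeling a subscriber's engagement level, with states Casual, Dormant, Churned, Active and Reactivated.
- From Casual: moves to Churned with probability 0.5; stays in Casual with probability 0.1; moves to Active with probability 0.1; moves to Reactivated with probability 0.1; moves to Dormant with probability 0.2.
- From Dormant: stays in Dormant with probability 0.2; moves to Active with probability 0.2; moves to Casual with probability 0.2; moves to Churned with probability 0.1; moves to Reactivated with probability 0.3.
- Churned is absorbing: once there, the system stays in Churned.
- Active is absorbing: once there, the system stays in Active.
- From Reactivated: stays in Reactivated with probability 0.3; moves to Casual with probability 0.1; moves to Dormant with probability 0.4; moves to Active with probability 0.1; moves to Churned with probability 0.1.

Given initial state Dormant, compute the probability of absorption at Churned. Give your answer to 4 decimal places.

Let h(s) be the probability of absorption at Churned starting from transient state s. Then h(Churned) = 1 and h(Active) = 0. By first-step analysis:
h(Casual) = 0.1·h(Casual) + 0.2·h(Dormant) + 0.5·1 + 0.1·0 + 0.1·h(Reactivated)
h(Dormant) = 0.2·h(Casual) + 0.2·h(Dormant) + 0.1·1 + 0.2·0 + 0.3·h(Reactivated)
h(Reactivated) = 0.1·h(Casual) + 0.4·h(Dormant) + 0.1·1 + 0.1·0 + 0.3·h(Reactivated)
Solving: h(Casual) = 0.7283, h(Dormant) = 0.5087, h(Reactivated) = 0.5376.
Starting from Dormant, the probability is 0.5087.

0.5087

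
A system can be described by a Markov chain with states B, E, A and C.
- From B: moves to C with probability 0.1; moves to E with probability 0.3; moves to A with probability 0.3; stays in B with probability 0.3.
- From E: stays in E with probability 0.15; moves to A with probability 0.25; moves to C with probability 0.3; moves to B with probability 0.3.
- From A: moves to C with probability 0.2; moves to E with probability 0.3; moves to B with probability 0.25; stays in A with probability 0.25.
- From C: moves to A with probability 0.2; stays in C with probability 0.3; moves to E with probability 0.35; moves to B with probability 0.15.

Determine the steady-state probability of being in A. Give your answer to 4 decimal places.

0.2515

Let the stationary distribution be π with π = πP and π_1 + π_2 + π_3 + π_4 = 1.
π_1 = 0.3·π_1 + 0.3·π_2 + 0.25·π_3 + 0.15·π_4
π_2 = 0.3·π_1 + 0.15·π_2 + 0.3·π_3 + 0.35·π_4
π_3 = 0.3·π_1 + 0.25·π_2 + 0.25·π_3 + 0.2·π_4
Solving with the normalization constraint gives π = (0.2538, 0.2706, 0.2515, 0.2241).
So the stationary probability of A is 0.2515.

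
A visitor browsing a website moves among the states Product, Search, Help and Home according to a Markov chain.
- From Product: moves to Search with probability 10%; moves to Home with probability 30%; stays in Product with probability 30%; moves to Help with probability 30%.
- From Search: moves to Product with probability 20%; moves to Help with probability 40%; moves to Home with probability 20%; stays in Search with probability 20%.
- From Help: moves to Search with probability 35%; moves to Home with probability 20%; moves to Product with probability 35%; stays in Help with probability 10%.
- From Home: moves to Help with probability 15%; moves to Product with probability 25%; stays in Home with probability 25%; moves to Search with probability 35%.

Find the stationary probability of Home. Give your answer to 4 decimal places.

Let the stationary distribution be π with π = πP and π_1 + π_2 + π_3 + π_4 = 1.
π_1 = 0.3·π_1 + 0.2·π_2 + 0.35·π_3 + 0.25·π_4
π_2 = 0.1·π_1 + 0.2·π_2 + 0.35·π_3 + 0.35·π_4
π_3 = 0.3·π_1 + 0.4·π_2 + 0.1·π_3 + 0.15·π_4
Solving with the normalization constraint gives π = (0.2756, 0.2444, 0.2404, 0.2395).
So the stationary probability of Home is 0.2395.

0.2395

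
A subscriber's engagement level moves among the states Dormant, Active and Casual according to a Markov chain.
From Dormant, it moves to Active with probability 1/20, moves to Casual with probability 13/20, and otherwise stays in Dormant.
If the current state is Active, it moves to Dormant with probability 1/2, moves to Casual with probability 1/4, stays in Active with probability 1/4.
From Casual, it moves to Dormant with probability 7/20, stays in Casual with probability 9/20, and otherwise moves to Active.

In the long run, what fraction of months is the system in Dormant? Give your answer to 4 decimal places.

Let the stationary distribution be π with π = πP and π_1 + π_2 + π_3 = 1.
π_1 = 0.3·π_1 + 0.5·π_2 + 0.35·π_3
π_2 = 0.05·π_1 + 0.25·π_2 + 0.2·π_3
Solving with the normalization constraint gives π = (0.3554, 0.1544, 0.4902).
So the stationary probability of Dormant is 0.3554.

0.3554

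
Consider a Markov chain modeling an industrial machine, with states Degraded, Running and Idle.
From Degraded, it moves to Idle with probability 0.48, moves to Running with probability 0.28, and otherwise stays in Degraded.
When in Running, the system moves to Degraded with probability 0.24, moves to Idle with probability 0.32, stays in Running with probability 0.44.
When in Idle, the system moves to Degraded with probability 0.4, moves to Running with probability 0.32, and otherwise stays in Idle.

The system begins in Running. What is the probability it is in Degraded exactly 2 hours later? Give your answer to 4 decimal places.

Sum over the intermediate state after 1 hour:
P = P(Running→Degraded)·P(Degraded→Degraded) + P(Running→Running)·P(Running→Degraded) + P(Running→Idle)·P(Idle→Degraded)
  = 0.24×0.24 + 0.44×0.24 + 0.32×0.4
  = 0.0576 + 0.1056 + 0.1280 = 0.2912

0.2912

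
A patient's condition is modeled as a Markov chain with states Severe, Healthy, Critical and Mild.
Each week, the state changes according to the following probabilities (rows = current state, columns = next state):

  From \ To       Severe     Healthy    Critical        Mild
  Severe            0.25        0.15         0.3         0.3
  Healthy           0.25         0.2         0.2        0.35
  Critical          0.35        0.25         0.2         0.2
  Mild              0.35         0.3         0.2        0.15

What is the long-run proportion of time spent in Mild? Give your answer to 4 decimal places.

Let the stationary distribution be π with π = πP and π_1 + π_2 + π_3 + π_4 = 1.
π_1 = 0.25·π_1 + 0.25·π_2 + 0.35·π_3 + 0.35·π_4
π_2 = 0.15·π_1 + 0.2·π_2 + 0.25·π_3 + 0.3·π_4
π_3 = 0.3·π_1 + 0.2·π_2 + 0.2·π_3 + 0.2·π_4
Solving with the normalization constraint gives π = (0.2980, 0.2216, 0.2298, 0.2505).
So the stationary probability of Mild is 0.2505.

0.2505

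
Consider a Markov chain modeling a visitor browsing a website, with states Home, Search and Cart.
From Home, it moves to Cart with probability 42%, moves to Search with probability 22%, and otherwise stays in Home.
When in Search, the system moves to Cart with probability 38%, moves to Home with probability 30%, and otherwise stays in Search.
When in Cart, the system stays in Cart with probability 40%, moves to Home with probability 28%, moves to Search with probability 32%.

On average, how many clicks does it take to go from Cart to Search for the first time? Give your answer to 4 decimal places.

3.4535

Let t(s) be the expected number of clicks to first reach Search from state s, with t(Search) = 0. Conditioning on the first click:
t(Home) = 1 + 0.36·t(Home) + 0.42·t(Cart)
t(Cart) = 1 + 0.28·t(Home) + 0.4·t(Cart)
Solving: t(Home) = 3.8288, t(Cart) = 3.4535.
Expected clicks from Cart to Search: 3.4535.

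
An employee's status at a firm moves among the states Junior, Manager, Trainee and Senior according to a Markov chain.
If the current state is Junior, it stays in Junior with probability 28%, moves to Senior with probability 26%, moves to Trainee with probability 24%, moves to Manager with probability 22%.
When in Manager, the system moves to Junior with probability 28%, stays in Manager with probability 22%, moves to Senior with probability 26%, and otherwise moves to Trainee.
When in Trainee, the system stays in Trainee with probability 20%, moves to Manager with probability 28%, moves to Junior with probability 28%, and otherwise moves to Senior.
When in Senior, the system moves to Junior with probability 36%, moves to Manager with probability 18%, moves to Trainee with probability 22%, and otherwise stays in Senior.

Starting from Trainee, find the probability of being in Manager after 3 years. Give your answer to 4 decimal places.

Propagate the distribution vector 3 years from Trainee.
After 0 years: (0.0000, 0.0000, 1.0000, 0.0000)
After 1 year: (0.2800, 0.2800, 0.2000, 0.2400)
After 2 years: (0.2992, 0.2224, 0.2272, 0.2512)
After 3 years: (0.3001, 0.2236, 0.2259, 0.2504)
P(in Manager after 3 years) = 0.2236

0.2236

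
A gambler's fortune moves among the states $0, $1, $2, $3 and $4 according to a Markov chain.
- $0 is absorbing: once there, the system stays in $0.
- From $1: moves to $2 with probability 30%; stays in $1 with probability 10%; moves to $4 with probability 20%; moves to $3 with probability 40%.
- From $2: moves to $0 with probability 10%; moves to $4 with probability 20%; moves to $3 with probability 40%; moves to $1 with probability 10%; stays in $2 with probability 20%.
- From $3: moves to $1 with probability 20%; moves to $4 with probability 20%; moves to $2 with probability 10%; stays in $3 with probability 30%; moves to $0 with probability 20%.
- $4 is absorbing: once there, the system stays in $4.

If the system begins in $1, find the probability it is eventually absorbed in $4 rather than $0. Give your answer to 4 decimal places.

Let h(s) be the probability of absorption at $4 starting from transient state s. Then h($4) = 1 and h($0) = 0. By first-step analysis:
h($1) = 0.1·h($1) + 0.3·h($2) + 0.4·h($3) + 0.2·1
h($2) = 0.1·0 + 0.1·h($1) + 0.2·h($2) + 0.4·h($3) + 0.2·1
h($3) = 0.2·0 + 0.2·h($1) + 0.1·h($2) + 0.3·h($3) + 0.2·1
Solving: h($1) = 0.6817, h($2) = 0.6197, h($3) = 0.5690.
Starting from $1, the probability is 0.6817.

0.6817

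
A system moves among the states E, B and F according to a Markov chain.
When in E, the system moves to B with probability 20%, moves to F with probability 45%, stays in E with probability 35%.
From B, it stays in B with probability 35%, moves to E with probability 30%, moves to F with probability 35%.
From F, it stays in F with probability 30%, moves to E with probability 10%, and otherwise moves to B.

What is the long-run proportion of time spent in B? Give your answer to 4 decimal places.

Let the stationary distribution be π with π = πP and π_1 + π_2 + π_3 = 1.
π_1 = 0.35·π_1 + 0.3·π_2 + 0.1·π_3
π_2 = 0.2·π_1 + 0.35·π_2 + 0.6·π_3
Solving with the normalization constraint gives π = (0.2408, 0.4029, 0.3563).
So the stationary probability of B is 0.4029.

0.4029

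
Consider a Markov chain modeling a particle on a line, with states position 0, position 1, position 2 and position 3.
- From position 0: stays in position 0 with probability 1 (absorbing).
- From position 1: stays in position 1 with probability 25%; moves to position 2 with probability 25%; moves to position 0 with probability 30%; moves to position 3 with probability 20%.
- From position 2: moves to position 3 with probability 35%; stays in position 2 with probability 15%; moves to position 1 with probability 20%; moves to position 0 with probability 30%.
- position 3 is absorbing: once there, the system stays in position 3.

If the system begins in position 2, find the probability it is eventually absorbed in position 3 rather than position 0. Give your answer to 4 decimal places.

0.5149

Let h(s) be the probability of absorption at position 3 starting from transient state s. Then h(position 3) = 1 and h(position 0) = 0. By first-step analysis:
h(position 1) = 0.3·0 + 0.25·h(position 1) + 0.25·h(position 2) + 0.2·1
h(position 2) = 0.3·0 + 0.2·h(position 1) + 0.15·h(position 2) + 0.35·1
Solving: h(position 1) = 0.4383, h(position 2) = 0.5149.
Starting from position 2, the probability is 0.5149.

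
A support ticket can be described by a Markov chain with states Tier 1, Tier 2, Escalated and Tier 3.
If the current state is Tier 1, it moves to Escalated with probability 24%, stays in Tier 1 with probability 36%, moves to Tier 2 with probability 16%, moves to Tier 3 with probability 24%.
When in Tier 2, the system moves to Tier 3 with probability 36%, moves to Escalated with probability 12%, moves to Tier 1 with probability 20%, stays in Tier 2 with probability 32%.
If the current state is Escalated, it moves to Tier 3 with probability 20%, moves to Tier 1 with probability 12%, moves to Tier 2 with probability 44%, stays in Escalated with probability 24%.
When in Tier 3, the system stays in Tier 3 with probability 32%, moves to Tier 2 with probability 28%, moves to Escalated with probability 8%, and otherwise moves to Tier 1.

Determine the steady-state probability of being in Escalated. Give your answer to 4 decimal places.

Let the stationary distribution be π with π = πP and π_1 + π_2 + π_3 + π_4 = 1.
π_1 = 0.36·π_1 + 0.2·π_2 + 0.12·π_3 + 0.32·π_4
π_2 = 0.16·π_1 + 0.32·π_2 + 0.44·π_3 + 0.28·π_4
π_3 = 0.24·π_1 + 0.12·π_2 + 0.24·π_3 + 0.08·π_4
Solving with the normalization constraint gives π = (0.2645, 0.2851, 0.1592, 0.2911).
So the stationary probability of Escalated is 0.1592.

0.1592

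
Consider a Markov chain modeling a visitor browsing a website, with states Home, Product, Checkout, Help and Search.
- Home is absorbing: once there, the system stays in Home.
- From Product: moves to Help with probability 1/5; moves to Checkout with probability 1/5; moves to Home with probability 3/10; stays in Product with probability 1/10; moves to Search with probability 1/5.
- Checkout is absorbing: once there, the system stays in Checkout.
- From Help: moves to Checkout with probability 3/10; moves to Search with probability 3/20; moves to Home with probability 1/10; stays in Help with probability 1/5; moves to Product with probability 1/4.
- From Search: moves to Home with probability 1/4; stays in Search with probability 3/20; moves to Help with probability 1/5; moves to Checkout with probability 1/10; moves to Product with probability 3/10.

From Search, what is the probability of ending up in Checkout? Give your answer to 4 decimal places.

Let h(s) be the probability of absorption at Checkout starting from transient state s. Then h(Checkout) = 1 and h(Home) = 0. By first-step analysis:
h(Product) = 0.3·0 + 0.1·h(Product) + 0.2·1 + 0.2·h(Help) + 0.2·h(Search)
h(Help) = 0.1·0 + 0.25·h(Product) + 0.3·1 + 0.2·h(Help) + 0.15·h(Search)
h(Search) = 0.25·0 + 0.3·h(Product) + 0.1·1 + 0.2·h(Help) + 0.15·h(Search)
Solving: h(Product) = 0.4458, h(Help) = 0.5920, h(Search) = 0.4143.
Starting from Search, the probability is 0.4143.

0.4143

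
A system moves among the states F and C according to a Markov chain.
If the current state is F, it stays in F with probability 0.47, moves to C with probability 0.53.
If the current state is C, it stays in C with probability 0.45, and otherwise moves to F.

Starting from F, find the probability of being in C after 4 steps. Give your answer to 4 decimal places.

Propagate the distribution vector 4 steps from F.
After 0 steps: (1.0000, 0.0000)
After 1 step: (0.4700, 0.5300)
After 2 steps: (0.5124, 0.4876)
After 3 steps: (0.5090, 0.4910)
After 4 steps: (0.5093, 0.4907)
P(in C after 4 steps) = 0.4907

0.4907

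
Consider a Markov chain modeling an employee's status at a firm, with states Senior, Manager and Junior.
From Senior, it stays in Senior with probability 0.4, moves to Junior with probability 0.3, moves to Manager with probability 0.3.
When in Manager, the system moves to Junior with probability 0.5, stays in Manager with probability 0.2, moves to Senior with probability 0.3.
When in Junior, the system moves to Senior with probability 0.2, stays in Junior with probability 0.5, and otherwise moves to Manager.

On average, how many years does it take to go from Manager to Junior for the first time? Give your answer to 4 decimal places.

Let t(s) be the expected number of years to first reach Junior from state s, with t(Junior) = 0. Conditioning on the first year:
t(Senior) = 1 + 0.4·t(Senior) + 0.3·t(Manager)
t(Manager) = 1 + 0.3·t(Senior) + 0.2·t(Manager)
Solving: t(Senior) = 2.8205, t(Manager) = 2.3077.
Expected years from Manager to Junior: 2.3077.

2.3077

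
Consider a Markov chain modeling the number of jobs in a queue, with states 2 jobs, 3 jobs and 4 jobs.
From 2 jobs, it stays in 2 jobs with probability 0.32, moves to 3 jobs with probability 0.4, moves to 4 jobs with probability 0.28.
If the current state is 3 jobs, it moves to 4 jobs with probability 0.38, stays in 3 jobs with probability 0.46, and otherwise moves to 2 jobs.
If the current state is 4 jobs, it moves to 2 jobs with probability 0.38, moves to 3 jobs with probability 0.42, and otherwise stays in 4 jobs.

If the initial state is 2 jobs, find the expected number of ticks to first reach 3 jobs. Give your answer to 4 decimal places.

2.4680

Let t(s) be the expected number of ticks to first reach 3 jobs from state s, with t(3 jobs) = 0. Conditioning on the first tick:
t(2 jobs) = 1 + 0.32·t(2 jobs) + 0.28·t(4 jobs)
t(4 jobs) = 1 + 0.38·t(2 jobs) + 0.2·t(4 jobs)
Solving: t(2 jobs) = 2.4680, t(4 jobs) = 2.4223.
Expected ticks from 2 jobs to 3 jobs: 2.4680.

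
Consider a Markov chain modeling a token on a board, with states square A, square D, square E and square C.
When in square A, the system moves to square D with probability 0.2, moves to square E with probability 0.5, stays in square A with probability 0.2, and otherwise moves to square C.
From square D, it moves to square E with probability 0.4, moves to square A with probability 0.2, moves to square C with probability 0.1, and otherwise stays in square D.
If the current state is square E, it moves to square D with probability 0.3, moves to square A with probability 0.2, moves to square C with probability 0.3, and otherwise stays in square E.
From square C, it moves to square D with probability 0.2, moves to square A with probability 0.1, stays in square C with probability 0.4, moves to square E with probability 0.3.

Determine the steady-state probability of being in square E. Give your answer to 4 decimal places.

0.3283

Let the stationary distribution be π with π = πP and π_1 + π_2 + π_3 + π_4 = 1.
π_1 = 0.2·π_1 + 0.2·π_2 + 0.2·π_3 + 0.1·π_4
π_2 = 0.2·π_1 + 0.3·π_2 + 0.3·π_3 + 0.2·π_4
π_3 = 0.5·π_1 + 0.4·π_2 + 0.2·π_3 + 0.3·π_4
Solving with the normalization constraint gives π = (0.1763, 0.2587, 0.3283, 0.2367).
So the stationary probability of square E is 0.3283.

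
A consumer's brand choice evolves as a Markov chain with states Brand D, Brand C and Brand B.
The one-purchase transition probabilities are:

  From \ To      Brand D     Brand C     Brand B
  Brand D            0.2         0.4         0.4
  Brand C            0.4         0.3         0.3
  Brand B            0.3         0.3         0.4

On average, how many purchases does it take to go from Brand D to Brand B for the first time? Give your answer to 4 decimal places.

2.7500

Let t(s) be the expected number of purchases to first reach Brand B from state s, with t(Brand B) = 0. Conditioning on the first purchase:
t(Brand D) = 1 + 0.2·t(Brand D) + 0.4·t(Brand C)
t(Brand C) = 1 + 0.4·t(Brand D) + 0.3·t(Brand C)
Solving: t(Brand D) = 2.7500, t(Brand C) = 3.0000.
Expected purchases from Brand D to Brand B: 2.7500.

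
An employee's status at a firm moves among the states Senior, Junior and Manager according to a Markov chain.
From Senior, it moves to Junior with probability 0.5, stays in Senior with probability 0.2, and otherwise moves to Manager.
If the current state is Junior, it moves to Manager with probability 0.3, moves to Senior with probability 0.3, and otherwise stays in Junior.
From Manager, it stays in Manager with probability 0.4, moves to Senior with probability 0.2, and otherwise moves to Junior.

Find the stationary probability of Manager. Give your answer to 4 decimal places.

Let the stationary distribution be π with π = πP and π_1 + π_2 + π_3 = 1.
π_1 = 0.2·π_1 + 0.3·π_2 + 0.2·π_3
π_2 = 0.5·π_1 + 0.4·π_2 + 0.4·π_3
Solving with the normalization constraint gives π = (0.2424, 0.4242, 0.3333).
So the stationary probability of Manager is 0.3333.

0.3333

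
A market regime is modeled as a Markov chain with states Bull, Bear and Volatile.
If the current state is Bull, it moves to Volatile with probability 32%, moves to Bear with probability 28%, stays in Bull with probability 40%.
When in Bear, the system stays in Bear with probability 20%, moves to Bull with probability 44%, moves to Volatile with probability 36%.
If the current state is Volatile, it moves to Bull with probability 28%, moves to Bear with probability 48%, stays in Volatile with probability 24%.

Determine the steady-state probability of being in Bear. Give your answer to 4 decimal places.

Let the stationary distribution be π with π = πP and π_1 + π_2 + π_3 = 1.
π_1 = 0.4·π_1 + 0.44·π_2 + 0.28·π_3
π_2 = 0.28·π_1 + 0.2·π_2 + 0.48·π_3
Solving with the normalization constraint gives π = (0.3757, 0.3163, 0.3080).
So the stationary probability of Bear is 0.3163.

0.3163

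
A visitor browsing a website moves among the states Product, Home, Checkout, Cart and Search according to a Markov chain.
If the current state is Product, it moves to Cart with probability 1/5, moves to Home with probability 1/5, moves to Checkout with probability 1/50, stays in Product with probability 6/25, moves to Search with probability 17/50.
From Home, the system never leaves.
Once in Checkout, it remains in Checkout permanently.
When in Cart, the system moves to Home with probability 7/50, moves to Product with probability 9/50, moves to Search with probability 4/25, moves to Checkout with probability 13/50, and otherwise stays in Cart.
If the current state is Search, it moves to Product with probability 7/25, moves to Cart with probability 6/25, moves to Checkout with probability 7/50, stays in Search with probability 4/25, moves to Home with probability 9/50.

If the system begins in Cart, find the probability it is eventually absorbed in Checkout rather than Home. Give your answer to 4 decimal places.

0.5354

Let h(s) be the probability of absorption at Checkout starting from transient state s. Then h(Checkout) = 1 and h(Home) = 0. By first-step analysis:
h(Product) = 0.24·h(Product) + 0.2·0 + 0.02·1 + 0.2·h(Cart) + 0.34·h(Search)
h(Cart) = 0.18·h(Product) + 0.14·0 + 0.26·1 + 0.26·h(Cart) + 0.16·h(Search)
h(Search) = 0.28·h(Product) + 0.18·0 + 0.14·1 + 0.24·h(Cart) + 0.16·h(Search)
Solving: h(Product) = 0.3646, h(Cart) = 0.5354, h(Search) = 0.4412.
Starting from Cart, the probability is 0.5354.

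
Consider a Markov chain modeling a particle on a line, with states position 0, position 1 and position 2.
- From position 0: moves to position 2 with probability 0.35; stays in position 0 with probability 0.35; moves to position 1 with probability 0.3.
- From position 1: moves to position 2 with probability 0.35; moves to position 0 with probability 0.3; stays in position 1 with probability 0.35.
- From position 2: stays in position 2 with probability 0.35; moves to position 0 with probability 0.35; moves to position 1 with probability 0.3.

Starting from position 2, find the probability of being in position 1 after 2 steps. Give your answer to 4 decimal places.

0.3150

Sum over the intermediate state after 1 step:
P = P(position 2→position 0)·P(position 0→position 1) + P(position 2→position 1)·P(position 1→position 1) + P(position 2→position 2)·P(position 2→position 1)
  = 0.35×0.3 + 0.3×0.35 + 0.35×0.3
  = 0.1050 + 0.1050 + 0.1050 = 0.3150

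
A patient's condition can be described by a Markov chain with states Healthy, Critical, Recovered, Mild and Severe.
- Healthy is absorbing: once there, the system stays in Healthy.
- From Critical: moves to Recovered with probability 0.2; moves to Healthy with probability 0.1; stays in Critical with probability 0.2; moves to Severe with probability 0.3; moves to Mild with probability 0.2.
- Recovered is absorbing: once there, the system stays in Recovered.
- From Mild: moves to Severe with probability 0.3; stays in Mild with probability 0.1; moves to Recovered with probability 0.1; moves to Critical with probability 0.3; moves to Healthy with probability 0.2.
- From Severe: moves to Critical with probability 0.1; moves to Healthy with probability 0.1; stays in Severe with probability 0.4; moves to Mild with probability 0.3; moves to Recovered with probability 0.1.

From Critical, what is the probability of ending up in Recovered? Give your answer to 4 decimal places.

Let h(s) be the probability of absorption at Recovered starting from transient state s. Then h(Recovered) = 1 and h(Healthy) = 0. By first-step analysis:
h(Critical) = 0.1·0 + 0.2·h(Critical) + 0.2·1 + 0.2·h(Mild) + 0.3·h(Severe)
h(Mild) = 0.2·0 + 0.3·h(Critical) + 0.1·1 + 0.1·h(Mild) + 0.3·h(Severe)
h(Severe) = 0.1·0 + 0.1·h(Critical) + 0.1·1 + 0.3·h(Mild) + 0.4·h(Severe)
Solving: h(Critical) = 0.5455, h(Mild) = 0.4545, h(Severe) = 0.4848.
Starting from Critical, the probability is 0.5455.

0.5455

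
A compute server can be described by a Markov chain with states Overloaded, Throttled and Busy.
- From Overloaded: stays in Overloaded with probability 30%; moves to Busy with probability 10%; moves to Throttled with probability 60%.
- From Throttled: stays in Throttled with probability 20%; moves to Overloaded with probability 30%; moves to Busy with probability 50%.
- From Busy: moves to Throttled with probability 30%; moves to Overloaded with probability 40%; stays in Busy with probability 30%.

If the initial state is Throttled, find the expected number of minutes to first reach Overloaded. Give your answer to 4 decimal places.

Let t(s) be the expected number of minutes to first reach Overloaded from state s, with t(Overloaded) = 0. Conditioning on the first minute:
t(Throttled) = 1 + 0.2·t(Throttled) + 0.5·t(Busy)
t(Busy) = 1 + 0.3·t(Throttled) + 0.3·t(Busy)
Solving: t(Throttled) = 2.9268, t(Busy) = 2.6829.
Expected minutes from Throttled to Overloaded: 2.9268.

2.9268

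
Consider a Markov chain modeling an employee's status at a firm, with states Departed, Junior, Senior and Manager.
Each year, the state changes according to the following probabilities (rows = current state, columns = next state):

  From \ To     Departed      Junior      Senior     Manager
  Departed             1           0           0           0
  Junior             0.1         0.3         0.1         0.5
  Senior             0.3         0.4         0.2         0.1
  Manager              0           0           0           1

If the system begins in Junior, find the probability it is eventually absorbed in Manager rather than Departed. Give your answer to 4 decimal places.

Let h(s) be the probability of absorption at Manager starting from transient state s. Then h(Manager) = 1 and h(Departed) = 0. By first-step analysis:
h(Junior) = 0.1·0 + 0.3·h(Junior) + 0.1·h(Senior) + 0.5·1
h(Senior) = 0.3·0 + 0.4·h(Junior) + 0.2·h(Senior) + 0.1·1
Solving: h(Junior) = 0.7885, h(Senior) = 0.5192.
Starting from Junior, the probability is 0.7885.

0.7885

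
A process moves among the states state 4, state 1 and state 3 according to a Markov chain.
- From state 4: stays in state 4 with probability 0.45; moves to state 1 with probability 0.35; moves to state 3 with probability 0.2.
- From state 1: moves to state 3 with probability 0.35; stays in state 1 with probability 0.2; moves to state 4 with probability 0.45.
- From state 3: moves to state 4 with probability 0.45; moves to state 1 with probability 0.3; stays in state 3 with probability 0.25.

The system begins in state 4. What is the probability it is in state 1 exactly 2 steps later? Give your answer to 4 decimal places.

0.2875

Sum over the intermediate state after 1 step:
P = P(state 4→state 4)·P(state 4→state 1) + P(state 4→state 1)·P(state 1→state 1) + P(state 4→state 3)·P(state 3→state 1)
  = 0.45×0.35 + 0.35×0.2 + 0.2×0.3
  = 0.1575 + 0.0700 + 0.0600 = 0.2875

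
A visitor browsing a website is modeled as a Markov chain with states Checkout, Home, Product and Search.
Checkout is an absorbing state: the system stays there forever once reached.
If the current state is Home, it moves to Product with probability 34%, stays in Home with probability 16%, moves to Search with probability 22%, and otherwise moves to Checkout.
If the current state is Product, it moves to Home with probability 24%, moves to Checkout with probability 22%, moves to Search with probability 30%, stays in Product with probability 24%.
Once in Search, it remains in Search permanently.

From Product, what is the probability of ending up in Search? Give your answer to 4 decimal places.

Let h(s) be the probability of absorption at Search starting from transient state s. Then h(Search) = 1 and h(Checkout) = 0. By first-step analysis:
h(Home) = 0.28·0 + 0.16·h(Home) + 0.34·h(Product) + 0.22·1
h(Product) = 0.22·0 + 0.24·h(Home) + 0.24·h(Product) + 0.3·1
Solving: h(Home) = 0.4835, h(Product) = 0.5474.
Starting from Product, the probability is 0.5474.

0.5474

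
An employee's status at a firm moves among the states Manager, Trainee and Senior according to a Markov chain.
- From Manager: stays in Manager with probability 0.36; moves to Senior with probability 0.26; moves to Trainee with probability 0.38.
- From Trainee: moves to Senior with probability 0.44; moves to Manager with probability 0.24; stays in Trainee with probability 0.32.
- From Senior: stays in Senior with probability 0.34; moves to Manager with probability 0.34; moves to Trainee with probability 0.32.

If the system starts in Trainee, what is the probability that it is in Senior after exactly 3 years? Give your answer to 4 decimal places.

Propagate the distribution vector 3 years from Trainee.
After 0 years: (0.0000, 1.0000, 0.0000)
After 1 year: (0.2400, 0.3200, 0.4400)
After 2 years: (0.3128, 0.3344, 0.3528)
After 3 years: (0.3128, 0.3388, 0.3484)
P(in Senior after 3 years) = 0.3484

0.3484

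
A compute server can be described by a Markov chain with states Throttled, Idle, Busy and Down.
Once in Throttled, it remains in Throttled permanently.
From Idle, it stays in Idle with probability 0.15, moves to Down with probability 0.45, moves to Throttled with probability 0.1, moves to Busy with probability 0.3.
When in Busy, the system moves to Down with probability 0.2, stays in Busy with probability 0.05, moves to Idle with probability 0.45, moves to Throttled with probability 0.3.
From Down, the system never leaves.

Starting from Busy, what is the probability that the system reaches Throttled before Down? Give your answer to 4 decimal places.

0.4461

Let h(s) be the probability of absorption at Throttled starting from transient state s. Then h(Throttled) = 1 and h(Down) = 0. By first-step analysis:
h(Idle) = 0.1·1 + 0.15·h(Idle) + 0.3·h(Busy) + 0.45·0
h(Busy) = 0.3·1 + 0.45·h(Idle) + 0.05·h(Busy) + 0.2·0
Solving: h(Idle) = 0.2751, h(Busy) = 0.4461.
Starting from Busy, the probability is 0.4461.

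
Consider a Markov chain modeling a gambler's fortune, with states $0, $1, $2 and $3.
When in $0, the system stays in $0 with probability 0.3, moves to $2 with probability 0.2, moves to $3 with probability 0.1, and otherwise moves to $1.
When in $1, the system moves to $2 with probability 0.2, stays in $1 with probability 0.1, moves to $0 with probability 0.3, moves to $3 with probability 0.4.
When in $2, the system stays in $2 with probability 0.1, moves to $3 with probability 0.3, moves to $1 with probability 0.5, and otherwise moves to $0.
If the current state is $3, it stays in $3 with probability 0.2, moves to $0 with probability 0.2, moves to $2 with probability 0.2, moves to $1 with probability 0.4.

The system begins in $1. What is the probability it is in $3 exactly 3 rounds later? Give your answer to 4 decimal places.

0.2740

Propagate the distribution vector 3 rounds from $1.
After 0 rounds: (0.0000, 1.0000, 0.0000, 0.0000)
After 1 round: (0.3000, 0.1000, 0.2000, 0.4000)
After 2 rounds: (0.2200, 0.3900, 0.1800, 0.2100)
After 3 rounds: (0.2430, 0.3010, 0.1820, 0.2740)
P(in $3 after 3 rounds) = 0.2740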